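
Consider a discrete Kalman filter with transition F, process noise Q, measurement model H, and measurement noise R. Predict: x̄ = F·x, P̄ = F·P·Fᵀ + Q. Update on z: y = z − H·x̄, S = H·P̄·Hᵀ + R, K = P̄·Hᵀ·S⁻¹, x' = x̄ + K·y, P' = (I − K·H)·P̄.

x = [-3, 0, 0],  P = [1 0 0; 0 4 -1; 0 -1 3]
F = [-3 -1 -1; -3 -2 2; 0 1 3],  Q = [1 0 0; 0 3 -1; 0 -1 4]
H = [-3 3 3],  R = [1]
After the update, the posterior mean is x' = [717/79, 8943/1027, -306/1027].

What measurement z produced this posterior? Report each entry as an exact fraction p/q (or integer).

z = [-2]

x̄ = F·x = [9, 9, 0]
P̄ = F·P·Fᵀ + Q = [15 11 -9; 11 48 13; -9 13 29]
S = H·P̄·Hᵀ + R = [1027]
K = P̄·Hᵀ·S⁻¹ = [-3/79; 150/1027; 153/1027]
x' − x̄ = [6/79, -300/1027, -306/1027] = K·y
y = (KᵀK)⁻¹·Kᵀ·(x' − x̄) = [-2]
z = y + H·x̄ = [-2] + [0] = [-2]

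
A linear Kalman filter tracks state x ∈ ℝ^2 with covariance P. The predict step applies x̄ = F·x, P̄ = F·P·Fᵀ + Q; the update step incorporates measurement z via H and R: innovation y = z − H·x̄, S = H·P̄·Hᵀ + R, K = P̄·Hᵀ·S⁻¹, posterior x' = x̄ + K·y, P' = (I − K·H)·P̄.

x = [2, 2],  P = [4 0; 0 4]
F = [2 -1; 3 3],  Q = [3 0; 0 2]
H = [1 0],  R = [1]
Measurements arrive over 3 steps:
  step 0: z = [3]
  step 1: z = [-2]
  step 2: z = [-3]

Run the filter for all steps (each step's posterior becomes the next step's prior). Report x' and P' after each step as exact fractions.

step 0: x' = [71/24, 25/2], P' = [23/24 1/2; 1/2 68]
step 1: x' = [-1827/886, 30267/886], P' = [437/443 -2361/886; -2361/886 95093/886]
step 2: x' = [-365994/111577, 613521/111577], P' = [110691/111577 -287118/111577; -287118/111577 21193135/223154]

step 0: x̄ = F·x = [2, 12]
step 0: P̄ = F·P·Fᵀ + Q = [23 12; 12 74]
step 0: y = z − H·x̄ = [1]
step 0: S = H·P̄·Hᵀ + R = [24]
step 0: K = P̄·Hᵀ·S⁻¹ = [23/24; 1/2]
step 0: x' = x̄ + K·y = [71/24, 25/2]
step 0: P' = (I − K·H)·P̄ = [23/24 1/2; 1/2 68]
step 1: x̄ = F·x = [-79/12, 371/8]
step 1: P̄ = F·P·Fᵀ + Q = [437/6 -787/4; -787/4 5053/8]
step 1: y = z − H·x̄ = [55/12]
step 1: S = H·P̄·Hᵀ + R = [443/6]
step 1: K = P̄·Hᵀ·S⁻¹ = [437/443; -2361/886]
step 1: x' = x̄ + K·y = [-1827/886, 30267/886]
step 1: P' = (I − K·H)·P̄ = [437/443 -2361/886; -2361/886 95093/886]
step 2: x̄ = F·x = [-33921/886, 42660/443]
step 2: P̄ = F·P·Fᵀ + Q = [110691/886 -143559/443; -143559/443 822977/886]
step 2: y = z − H·x̄ = [31263/886]
step 2: S = H·P̄·Hᵀ + R = [111577/886]
step 2: K = P̄·Hᵀ·S⁻¹ = [110691/111577; -287118/111577]
step 2: x' = x̄ + K·y = [-365994/111577, 613521/111577]
step 2: P' = (I − K·H)·P̄ = [110691/111577 -287118/111577; -287118/111577 21193135/223154]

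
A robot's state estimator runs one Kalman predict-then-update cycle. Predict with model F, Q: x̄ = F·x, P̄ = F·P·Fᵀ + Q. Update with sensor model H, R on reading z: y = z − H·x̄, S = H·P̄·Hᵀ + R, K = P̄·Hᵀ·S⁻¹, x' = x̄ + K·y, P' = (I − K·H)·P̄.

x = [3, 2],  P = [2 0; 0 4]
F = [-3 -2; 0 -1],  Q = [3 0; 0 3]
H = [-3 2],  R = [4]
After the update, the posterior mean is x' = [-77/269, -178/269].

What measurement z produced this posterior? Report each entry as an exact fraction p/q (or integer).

z = [-1]

x̄ = F·x = [-13, -2]
P̄ = F·P·Fᵀ + Q = [37 8; 8 7]
S = H·P̄·Hᵀ + R = [269]
K = P̄·Hᵀ·S⁻¹ = [-95/269; -10/269]
x' − x̄ = [3420/269, 360/269] = K·y
y = (KᵀK)⁻¹·Kᵀ·(x' − x̄) = [-36]
z = y + H·x̄ = [-36] + [35] = [-1]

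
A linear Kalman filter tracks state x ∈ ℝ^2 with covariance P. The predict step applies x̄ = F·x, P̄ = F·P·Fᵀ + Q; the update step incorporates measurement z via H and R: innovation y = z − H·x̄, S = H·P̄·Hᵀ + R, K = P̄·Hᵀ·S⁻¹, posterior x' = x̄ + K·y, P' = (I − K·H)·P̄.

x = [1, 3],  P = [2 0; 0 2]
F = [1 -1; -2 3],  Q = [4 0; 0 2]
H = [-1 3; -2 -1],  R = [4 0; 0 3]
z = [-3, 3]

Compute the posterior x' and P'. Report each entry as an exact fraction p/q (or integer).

x̄ = F·x = [-2, 7]
P̄ = F·P·Fᵀ + Q = [8 -10; -10 28]
y = z − H·x̄ = [-26, 6]
S = H·P̄·Hᵀ + R = [324 -18; -18 23]
K = P̄·Hᵀ·S⁻¹ = [-491/3564 -73/198; 1009/3564 -25/198]
x' = x̄ + K·y = [-1123/1782, -1993/1782]
P' = (I − K·H)·P̄ = [985/1782 1/1782; 1/1782 673/1782]

x' = [-1123/1782, -1993/1782]
P' = [985/1782 1/1782; 1/1782 673/1782]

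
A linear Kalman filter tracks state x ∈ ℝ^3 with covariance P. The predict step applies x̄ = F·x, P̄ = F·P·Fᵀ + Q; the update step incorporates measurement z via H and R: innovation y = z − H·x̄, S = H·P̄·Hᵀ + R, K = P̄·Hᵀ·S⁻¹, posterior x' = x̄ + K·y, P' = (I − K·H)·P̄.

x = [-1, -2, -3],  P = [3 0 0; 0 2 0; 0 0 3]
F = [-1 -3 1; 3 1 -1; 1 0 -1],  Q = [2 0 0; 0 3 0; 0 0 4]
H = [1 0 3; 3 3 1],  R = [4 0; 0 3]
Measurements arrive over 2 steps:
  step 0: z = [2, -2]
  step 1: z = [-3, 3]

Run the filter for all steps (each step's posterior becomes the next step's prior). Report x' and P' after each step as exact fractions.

step 0: x̄ = F·x = [4, -2, 2]
step 0: P̄ = F·P·Fᵀ + Q = [26 -18 -6; -18 35 12; -6 12 10]
step 0: y = z − H·x̄ = [-8, -10]
step 0: S = H·P̄·Hᵀ + R = [84 102; 102 274]
step 0: K = P̄·Hᵀ·S⁻¹ = [89/3153 58/1051; -249/2102 288/1051; 310/1051 -8/1051]
step 0: x' = x̄ + K·y = [10160/3153, -3986/1051, -298/1051]
step 0: P' = (I − K·H)·P̄ = [78134/3153 -23106/1051 -8642/1051; -23106/1051 20882/1051 7536/1051; -8642/1051 7536/1051 3294/1051]
step 1: x̄ = F·x = [24820/3153, 6472/1051, 11054/3153]
step 1: P̄ = F·P·Fᵀ + Q = [158432/3153 82562/1051 135910/3153; 82562/1051 159875/1051 85354/1051; 135910/3153 85354/1051 152480/3153]
step 1: y = z − H·x̄ = [-67441/3153, -134303/3153]
step 1: S = H·P̄·Hᵀ + R = [2358824/3153 5339452/3153; 5339452/3153 12714632/3153]
step 1: K = P̄·Hᵀ·S⁻¹ = [-643953/29373443 6798113/58746886; -8017653/117493772 12948039/58746886; 8946246/29373443 -1376129/58746886]
step 1: x' = x̄ + K·y = [200427659/58746886, -208037853/117493772, -118135497/58746886]
step 1: P' = (I − K·H)·P̄ = [131638182/29373443 -226652919/58746886 -44737998/29373443; -226652919/58746886 216199001/58746886 70205871/58746886; -44737998/29373443 70205871/58746886 26840994/29373443]

step 0: x' = [10160/3153, -3986/1051, -298/1051], P' = [78134/3153 -23106/1051 -8642/1051; -23106/1051 20882/1051 7536/1051; -8642/1051 7536/1051 3294/1051]
step 1: x' = [200427659/58746886, -208037853/117493772, -118135497/58746886], P' = [131638182/29373443 -226652919/58746886 -44737998/29373443; -226652919/58746886 216199001/58746886 70205871/58746886; -44737998/29373443 70205871/58746886 26840994/29373443]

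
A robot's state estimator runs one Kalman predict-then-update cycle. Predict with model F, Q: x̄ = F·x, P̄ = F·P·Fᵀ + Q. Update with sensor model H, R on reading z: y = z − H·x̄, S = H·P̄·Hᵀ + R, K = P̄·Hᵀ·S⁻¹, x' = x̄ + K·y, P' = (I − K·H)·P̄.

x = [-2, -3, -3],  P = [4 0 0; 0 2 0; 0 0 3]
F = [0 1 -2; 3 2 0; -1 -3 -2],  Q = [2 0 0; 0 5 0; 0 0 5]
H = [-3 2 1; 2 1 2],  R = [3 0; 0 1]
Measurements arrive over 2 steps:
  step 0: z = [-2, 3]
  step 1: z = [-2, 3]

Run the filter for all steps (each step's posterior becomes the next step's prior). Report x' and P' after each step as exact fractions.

step 0: x' = [-32735/11119, -229009/22238, 107192/11119], P' = [41730/11119 108036/11119 -94791/11119; 108036/11119 590565/22238 -254985/11119; -94791/11119 -254985/11119 447495/22238]
step 1: x' = [533907841/177336381, 694480653/118224254, -263641652/59112127], P' = [839041867/354672762 669078401/118224254 -297649421/59112127; 669078401/118224254 1745612645/118224254 -1511943565/118224254; -297649421/59112127 -1511943565/118224254 673374997/59112127]

step 0: x̄ = F·x = [3, -12, 17]
step 0: P̄ = F·P·Fᵀ + Q = [16 4 6; 4 49 -24; 6 -24 39]
step 0: y = z − H·x̄ = [14, -25]
step 0: S = H·P̄·Hᵀ + R = [202 -60; -60 238]
step 0: K = P̄·Hᵀ·S⁻¹ = [-1303/11119 1914/11119; 3824/11119 2769/22238; -1233/22238 2928/11119]
step 0: x' = x̄ + K·y = [-32735/11119, -229009/22238, 107192/11119]
step 0: P' = (I − K·H)·P̄ = [41730/11119 108036/11119 -94791/11119; 108036/11119 590565/22238 -254985/11119; -94791/11119 -254985/11119 447495/22238]
step 1: x̄ = F·x = [-657777/22238, -327214/11119, 323729/22238]
step 1: P̄ = F·P·Fᵀ + Q = [4464901/22238 2503359/11119 -2616831/22238; 2503359/11119 2908727/11119 -1496595/11119; -2616831/22238 -1496595/11119 1718179/22238]
step 1: y = z − H·x̄ = [-516340/11119, 694619/11119]
step 1: S = H·P̄·Hᵀ + R = [4443214/11119 -5605024/11119; -5605024/11119 8845738/11119]
step 1: K = P̄·Hᵀ·S⁻¹ = [-96183907/354672762 113525885/354672762; -4658913/59112127 59882317/118224254; 18126565/59112127 -9041261/118224254]
step 1: x' = x̄ + K·y = [533907841/177336381, 694480653/118224254, -263641652/59112127]
step 1: P' = (I − K·H)·P̄ = [839041867/354672762 669078401/118224254 -297649421/59112127; 669078401/118224254 1745612645/118224254 -1511943565/118224254; -297649421/59112127 -1511943565/118224254 673374997/59112127]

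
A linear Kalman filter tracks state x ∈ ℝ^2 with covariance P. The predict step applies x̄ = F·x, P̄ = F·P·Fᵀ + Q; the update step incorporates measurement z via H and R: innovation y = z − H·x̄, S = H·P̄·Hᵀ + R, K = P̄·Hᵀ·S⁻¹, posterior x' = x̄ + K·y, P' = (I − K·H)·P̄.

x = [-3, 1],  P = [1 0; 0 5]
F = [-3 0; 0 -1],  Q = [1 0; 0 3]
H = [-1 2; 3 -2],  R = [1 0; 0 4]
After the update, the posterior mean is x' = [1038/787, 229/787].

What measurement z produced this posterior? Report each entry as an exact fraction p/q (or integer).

z = [-1, 2]

x̄ = F·x = [9, -1]
P̄ = F·P·Fᵀ + Q = [10 0; 0 8]
S = H·P̄·Hᵀ + R = [43 -62; -62 126]
K = P̄·Hᵀ·S⁻¹ = [300/787 335/787; 512/787 152/787]
x' − x̄ = [-6045/787, 1016/787] = K·y
y = (KᵀK)⁻¹·Kᵀ·(x' − x̄) = [10, -27]
z = y + H·x̄ = [10, -27] + [-11, 29] = [-1, 2]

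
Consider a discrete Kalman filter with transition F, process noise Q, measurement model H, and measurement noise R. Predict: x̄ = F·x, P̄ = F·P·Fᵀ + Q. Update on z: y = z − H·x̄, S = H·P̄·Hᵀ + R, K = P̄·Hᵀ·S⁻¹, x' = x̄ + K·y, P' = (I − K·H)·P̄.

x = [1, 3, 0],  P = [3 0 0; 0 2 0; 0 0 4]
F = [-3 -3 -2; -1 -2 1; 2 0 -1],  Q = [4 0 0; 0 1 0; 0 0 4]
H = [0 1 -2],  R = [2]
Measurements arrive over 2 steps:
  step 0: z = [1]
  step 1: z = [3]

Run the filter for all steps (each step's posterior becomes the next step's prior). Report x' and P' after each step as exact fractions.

step 0: x̄ = F·x = [-12, -7, 2]
step 0: P̄ = F·P·Fᵀ + Q = [65 13 -10; 13 16 -10; -10 -10 20]
step 0: y = z − H·x̄ = [12]
step 0: S = H·P̄·Hᵀ + R = [138]
step 0: K = P̄·Hᵀ·S⁻¹ = [11/46; 6/23; -25/69]
step 0: x' = x̄ + K·y = [-210/23, -89/23, -54/23]
step 0: P' = (I − K·H)·P̄ = [2627/46 101/23 45/23; 101/23 152/23 70/23; 45/23 70/23 130/69]
step 1: x̄ = F·x = [1005/23, 334/23, -366/23]
step 1: P̄ = F·P·Fᵀ + Q = [99917/138 34199/138 -24706/69; 34199/138 12131/138 -8398/69; -24706/69 -8398/69 15628/69]
step 1: y = z − H·x̄ = [-997/23]
step 1: S = H·P̄·Hᵀ + R = [68205/46]
step 1: K = P̄·Hᵀ·S⁻¹ = [44341/68205; 15241/68205; -8812/22735]
step 1: x' = x̄ + K·y = [1058176/68205, 329791/68205, 20198/22735]
step 1: P' = (I − K·H)·P̄ = [6641059/68205 2211154/68205 1061236/68205; 2211154/68205 945874/68205 457696/68205; 1061236/68205 457696/68205 255284/68205]

step 0: x' = [-210/23, -89/23, -54/23], P' = [2627/46 101/23 45/23; 101/23 152/23 70/23; 45/23 70/23 130/69]
step 1: x' = [1058176/68205, 329791/68205, 20198/22735], P' = [6641059/68205 2211154/68205 1061236/68205; 2211154/68205 945874/68205 457696/68205; 1061236/68205 457696/68205 255284/68205]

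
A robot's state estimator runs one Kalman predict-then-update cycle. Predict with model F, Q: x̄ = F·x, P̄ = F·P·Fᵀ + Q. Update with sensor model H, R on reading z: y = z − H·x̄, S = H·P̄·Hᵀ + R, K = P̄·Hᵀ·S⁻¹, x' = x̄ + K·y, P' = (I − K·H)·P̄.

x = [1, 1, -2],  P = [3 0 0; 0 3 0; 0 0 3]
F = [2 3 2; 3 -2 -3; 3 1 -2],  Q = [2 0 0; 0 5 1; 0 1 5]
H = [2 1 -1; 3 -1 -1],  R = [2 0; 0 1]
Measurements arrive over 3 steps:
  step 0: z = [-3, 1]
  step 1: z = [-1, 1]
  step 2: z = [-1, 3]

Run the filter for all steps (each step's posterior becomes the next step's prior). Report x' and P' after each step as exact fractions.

step 0: x̄ = F·x = [1, 7, 8]
step 0: P̄ = F·P·Fᵀ + Q = [53 -18 15; -18 71 40; 15 40 47]
step 0: y = z − H·x̄ = [-4, 13]
step 0: S = H·P̄·Hᵀ + R = [120 201; 201 694]
step 0: K = P̄·Hᵀ·S⁻¹ = [18100/42879 1589/14293; 29695/42879 -6265/14293; 24404/42879 -3221/14293]
step 0: x' = x̄ + K·y = [32450/42879, -62962/42879, 119797/42879]
step 0: P' = (I − K·H)·P̄ = [179033/42879 105233/42879 427099/42879; 105233/42879 91709/42879 242785/42879; 427099/42879 242785/42879 1048175/42879]
step 1: x̄ = F·x = [38536/14293, -136117/42879, -68402/14293]
step 1: P̄ = F·P·Fᵀ + Q = [4470993/14293 -2798382/14293 -600918/14293; -2798382/14293 5588945/42879 426803/14293; -600918/14293 426803/14293 215057/14293]
step 1: y = z − H·x̄ = [-343184/42879, -645268/42879]
step 1: S = H·P̄·Hᵀ + R = [31041404/42879 76152724/42879; 76152724/42879 190742024/42879]
step 1: K = P̄·Hᵀ·S⁻¹ = [107796381/709338220 144529179/709338220; 87840676/177334555 -64871541/177334555; -443507/6691870 -40114/3345935]
step 1: x' = x̄ + K·y = [-281308301/177334555, -289750989/177334555, -13634166/3345935]
step 1: P' = (I − K·H)·P̄ = [1017720009/709338220 136097949/177334555 11152071/3345935; 136097949/177334555 188325421/177334555 5374339/3345935; 11152071/3345935 5374339/3345935 28121988/3345935]
step 2: x̄ = F·x = [-575418233/35466911, 1903409469/177334555, 311545704/177334555]
step 2: P̄ = F·P·Fᵀ + Q = [3761782492/35466911 -4627437809/70933822 -932187233/70933822; -4627437809/70933822 33959444949/709338220 8175982369/709338220; -932187233/70933822 8175982369/709338220 7644961369/709338220]
step 2: y = z − H·x̄ = [796996802/35466911, 11378232333/177334555]
step 2: S = H·P̄·Hᵀ + R = [8990184717/35466911 21271719951/35466911; 21271719951/35466911 267341015089/177334555]
step 2: K = P̄·Hᵀ·S⁻¹ = [605092371919/3975952676328 89463462235/441772519592; 1970002209157/3975952676328 -161839632951/441772519592; -261083693155/3975952676328 -6547952871/441772519592]
step 2: x' = x̄ + K·y = [752981486143/3975952676328, -6511687606859/3975952676328, -2663104934755/3975952676328]
step 2: P' = (I − K·H)·P̄ = [5564063961527/3975952676328 2984538772625/3975952676328 12902481951841/3975952676328; 2984538772625/3975952676328 4190549943749/3975952676328 6219623070685/3975952676328; 12902481951841/3975952676328 6219623070685/3975952676328 32546754360677/3975952676328]

step 0: x' = [32450/42879, -62962/42879, 119797/42879], P' = [179033/42879 105233/42879 427099/42879; 105233/42879 91709/42879 242785/42879; 427099/42879 242785/42879 1048175/42879]
step 1: x' = [-281308301/177334555, -289750989/177334555, -13634166/3345935], P' = [1017720009/709338220 136097949/177334555 11152071/3345935; 136097949/177334555 188325421/177334555 5374339/3345935; 11152071/3345935 5374339/3345935 28121988/3345935]
step 2: x' = [752981486143/3975952676328, -6511687606859/3975952676328, -2663104934755/3975952676328], P' = [5564063961527/3975952676328 2984538772625/3975952676328 12902481951841/3975952676328; 2984538772625/3975952676328 4190549943749/3975952676328 6219623070685/3975952676328; 12902481951841/3975952676328 6219623070685/3975952676328 32546754360677/3975952676328]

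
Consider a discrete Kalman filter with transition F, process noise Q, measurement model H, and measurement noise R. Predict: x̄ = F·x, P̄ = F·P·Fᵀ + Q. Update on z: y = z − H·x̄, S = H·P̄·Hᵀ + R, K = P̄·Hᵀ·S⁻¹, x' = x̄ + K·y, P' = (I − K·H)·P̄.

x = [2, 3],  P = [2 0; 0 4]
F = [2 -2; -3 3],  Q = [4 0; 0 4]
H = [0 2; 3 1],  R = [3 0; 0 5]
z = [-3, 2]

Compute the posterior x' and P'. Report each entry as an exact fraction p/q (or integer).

x̄ = F·x = [-2, 3]
P̄ = F·P·Fᵀ + Q = [28 -36; -36 58]
y = z − H·x̄ = [-9, 5]
S = H·P̄·Hᵀ + R = [235 -100; -100 99]
K = P̄·Hᵀ·S⁻¹ = [-2328/13265 816/2653; 6484/13265 -30/2653]
x' = x̄ + K·y = [14822/13265, -19311/13265]
P' = (I − K·H)·P̄ = [7964/13265 -3492/13265; -3492/13265 9726/13265]

x' = [14822/13265, -19311/13265]
P' = [7964/13265 -3492/13265; -3492/13265 9726/13265]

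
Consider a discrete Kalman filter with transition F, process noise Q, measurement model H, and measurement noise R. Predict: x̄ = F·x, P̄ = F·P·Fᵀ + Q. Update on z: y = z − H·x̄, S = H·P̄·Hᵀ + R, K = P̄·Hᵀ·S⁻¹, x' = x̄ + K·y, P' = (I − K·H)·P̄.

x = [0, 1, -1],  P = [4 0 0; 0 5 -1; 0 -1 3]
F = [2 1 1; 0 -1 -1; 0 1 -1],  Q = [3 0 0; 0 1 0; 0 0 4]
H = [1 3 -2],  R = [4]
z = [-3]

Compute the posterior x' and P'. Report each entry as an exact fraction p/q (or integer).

x̄ = F·x = [0, 0, 2]
P̄ = F·P·Fᵀ + Q = [25 -6 2; -6 7 -2; 2 -2 14]
y = z − H·x̄ = [1]
S = H·P̄·Hᵀ + R = [128]
K = P̄·Hᵀ·S⁻¹ = [3/128; 19/128; -1/4]
x' = x̄ + K·y = [3/128, 19/128, 7/4]
P' = (I − K·H)·P̄ = [3191/128 -825/128 11/4; -825/128 535/128 11/4; 11/4 11/4 6]

x' = [3/128, 19/128, 7/4]
P' = [3191/128 -825/128 11/4; -825/128 535/128 11/4; 11/4 11/4 6]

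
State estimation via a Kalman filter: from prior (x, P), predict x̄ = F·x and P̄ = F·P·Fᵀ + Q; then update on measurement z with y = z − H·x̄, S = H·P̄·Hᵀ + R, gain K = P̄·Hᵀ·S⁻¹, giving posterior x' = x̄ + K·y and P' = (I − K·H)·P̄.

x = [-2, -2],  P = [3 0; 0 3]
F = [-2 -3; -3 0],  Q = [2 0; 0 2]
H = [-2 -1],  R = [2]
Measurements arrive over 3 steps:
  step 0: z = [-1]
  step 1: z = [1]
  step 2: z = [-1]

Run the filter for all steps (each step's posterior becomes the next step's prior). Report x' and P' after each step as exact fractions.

step 0: x̄ = F·x = [10, 6]
step 0: P̄ = F·P·Fᵀ + Q = [41 18; 18 29]
step 0: y = z − H·x̄ = [25]
step 0: S = H·P̄·Hᵀ + R = [267]
step 0: K = P̄·Hᵀ·S⁻¹ = [-100/267; -65/267]
step 0: x' = x̄ + K·y = [170/267, -23/267]
step 0: P' = (I − K·H)·P̄ = [947/267 -1694/267; -1694/267 3518/267]
step 1: x̄ = F·x = [-271/267, -170/89]
step 1: P̄ = F·P·Fᵀ + Q = [15656/267 -3188/89; -3188/89 3019/89]
step 1: y = z − H·x̄ = [-785/267]
step 1: S = H·P̄·Hᵀ + R = [33959/267]
step 1: K = P̄·Hᵀ·S⁻¹ = [-21748/33959; 10071/33959]
step 1: x' = x̄ + K·y = [29473/33959, -94475/33959]
step 1: P' = (I − K·H)·P̄ = [219800/33959 -396104/33959; -396104/33959 772066/33959]
step 2: x̄ = F·x = [224479/33959, -88419/33959]
step 2: P̄ = F·P·Fᵀ + Q = [3142464/33959 -2246136/33959; -2246136/33959 2046118/33959]
step 2: y = z − H·x̄ = [326580/33959]
step 2: S = H·P̄·Hᵀ + R = [5699348/33959]
step 2: K = P̄·Hᵀ·S⁻¹ = [-1009698/1424837; 1223077/2849674]
step 2: x' = x̄ + K·y = [-291563/1424837, 2171253/1424837]
step 2: P' = (I − K·H)·P̄ = [11765328/1424837 -21511260/1424837; -21511260/1424837 41799443/1424837]

step 0: x' = [170/267, -23/267], P' = [947/267 -1694/267; -1694/267 3518/267]
step 1: x' = [29473/33959, -94475/33959], P' = [219800/33959 -396104/33959; -396104/33959 772066/33959]
step 2: x' = [-291563/1424837, 2171253/1424837], P' = [11765328/1424837 -21511260/1424837; -21511260/1424837 41799443/1424837]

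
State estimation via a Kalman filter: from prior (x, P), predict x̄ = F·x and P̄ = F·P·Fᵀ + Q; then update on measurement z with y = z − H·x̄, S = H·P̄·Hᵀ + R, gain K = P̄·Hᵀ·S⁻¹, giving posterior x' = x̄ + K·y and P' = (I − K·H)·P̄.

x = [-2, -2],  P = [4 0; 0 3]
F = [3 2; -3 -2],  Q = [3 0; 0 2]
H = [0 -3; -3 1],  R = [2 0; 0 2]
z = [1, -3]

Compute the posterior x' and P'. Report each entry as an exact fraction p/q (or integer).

x' = [9473/11212, -3823/11212]
P' = [1281/5606 321/5606; 321/5606 1157/5606]

x̄ = F·x = [-10, 10]
P̄ = F·P·Fᵀ + Q = [51 -48; -48 50]
y = z − H·x̄ = [31, -43]
S = H·P̄·Hᵀ + R = [452 -582; -582 799]
K = P̄·Hᵀ·S⁻¹ = [-963/11212 -1761/5606; -3471/11212 97/5606]
x' = x̄ + K·y = [9473/11212, -3823/11212]
P' = (I − K·H)·P̄ = [1281/5606 321/5606; 321/5606 1157/5606]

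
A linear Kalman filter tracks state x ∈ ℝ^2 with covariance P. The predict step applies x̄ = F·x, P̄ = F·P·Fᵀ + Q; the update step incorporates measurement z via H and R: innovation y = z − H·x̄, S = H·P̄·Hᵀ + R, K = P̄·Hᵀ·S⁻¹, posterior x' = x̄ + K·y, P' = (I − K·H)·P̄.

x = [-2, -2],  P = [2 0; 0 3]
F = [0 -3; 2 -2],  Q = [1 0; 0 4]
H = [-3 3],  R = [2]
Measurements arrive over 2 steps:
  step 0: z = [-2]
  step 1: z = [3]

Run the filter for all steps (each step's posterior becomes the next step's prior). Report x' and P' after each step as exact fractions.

step 0: x' = [198/73, 144/73], P' = [1594/73 1584/73; 1584/73 1590/73]
step 1: x' = [44001/132149, 177084/132149], P' = [659882/132149 631188/132149; 631188/132149 631828/132149]

step 0: x̄ = F·x = [6, 0]
step 0: P̄ = F·P·Fᵀ + Q = [28 18; 18 24]
step 0: y = z − H·x̄ = [16]
step 0: S = H·P̄·Hᵀ + R = [146]
step 0: K = P̄·Hᵀ·S⁻¹ = [-15/73; 9/73]
step 0: x' = x̄ + K·y = [198/73, 144/73]
step 0: P' = (I − K·H)·P̄ = [1594/73 1584/73; 1584/73 1590/73]
step 1: x̄ = F·x = [-432/73, 108/73]
step 1: P̄ = F·P·Fᵀ + Q = [14383/73 36/73; 36/73 356/73]
step 1: y = z − H·x̄ = [-1401/73]
step 1: S = H·P̄·Hᵀ + R = [132149/73]
step 1: K = P̄·Hᵀ·S⁻¹ = [-43041/132149; 960/132149]
step 1: x' = x̄ + K·y = [44001/132149, 177084/132149]
step 1: P' = (I − K·H)·P̄ = [659882/132149 631188/132149; 631188/132149 631828/132149]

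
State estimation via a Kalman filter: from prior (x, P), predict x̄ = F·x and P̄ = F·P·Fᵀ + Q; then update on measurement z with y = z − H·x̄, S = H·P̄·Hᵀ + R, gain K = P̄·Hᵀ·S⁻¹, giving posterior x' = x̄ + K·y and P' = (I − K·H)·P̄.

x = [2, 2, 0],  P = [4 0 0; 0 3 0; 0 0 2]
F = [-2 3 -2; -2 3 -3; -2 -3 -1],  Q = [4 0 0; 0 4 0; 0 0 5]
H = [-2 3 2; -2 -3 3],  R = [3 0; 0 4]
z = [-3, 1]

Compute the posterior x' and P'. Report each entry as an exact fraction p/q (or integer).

x' = [-1475395/719892, -736121/719892, -1498759/719892]
P' = [6178543/719892 927605/719892 4911415/719892; 927605/719892 274255/719892 746885/719892; 4911415/719892 746885/719892 4104583/719892]

x̄ = F·x = [2, 2, -10]
P̄ = F·P·Fᵀ + Q = [55 55 -7; 55 65 -5; -7 -5 50]
y = z − H·x̄ = [15, 41]
S = H·P̄·Hᵀ + R = [344 -10; -10 2093]
K = P̄·Hᵀ·S⁻¹ = [82853/719892 -50707/359946; 153775/719892 -54665/359946; 208997/719892 31283/359946]
x' = x̄ + K·y = [-1475395/719892, -736121/719892, -1498759/719892]
P' = (I − K·H)·P̄ = [6178543/719892 927605/719892 4911415/719892; 927605/719892 274255/719892 746885/719892; 4911415/719892 746885/719892 4104583/719892]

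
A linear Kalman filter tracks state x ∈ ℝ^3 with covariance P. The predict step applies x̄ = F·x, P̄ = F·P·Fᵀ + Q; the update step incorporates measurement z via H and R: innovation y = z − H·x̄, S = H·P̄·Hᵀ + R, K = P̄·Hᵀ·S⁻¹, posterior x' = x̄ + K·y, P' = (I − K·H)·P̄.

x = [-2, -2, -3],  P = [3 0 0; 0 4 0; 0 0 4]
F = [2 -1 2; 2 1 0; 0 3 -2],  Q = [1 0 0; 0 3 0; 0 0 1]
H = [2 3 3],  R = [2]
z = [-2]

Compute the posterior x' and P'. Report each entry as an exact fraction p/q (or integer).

x̄ = F·x = [-8, -6, 0]
P̄ = F·P·Fᵀ + Q = [33 8 -28; 8 19 12; -28 12 53]
y = z − H·x̄ = [32]
S = H·P̄·Hᵀ + R = [758]
K = P̄·Hᵀ·S⁻¹ = [3/379; 109/758; 139/758]
x' = x̄ + K·y = [-2936/379, -530/379, 2224/379]
P' = (I − K·H)·P̄ = [12489/379 2705/379 -11029/379; 2705/379 2521/758 -6055/758; -11029/379 -6055/758 20853/758]

x' = [-2936/379, -530/379, 2224/379]
P' = [12489/379 2705/379 -11029/379; 2705/379 2521/758 -6055/758; -11029/379 -6055/758 20853/758]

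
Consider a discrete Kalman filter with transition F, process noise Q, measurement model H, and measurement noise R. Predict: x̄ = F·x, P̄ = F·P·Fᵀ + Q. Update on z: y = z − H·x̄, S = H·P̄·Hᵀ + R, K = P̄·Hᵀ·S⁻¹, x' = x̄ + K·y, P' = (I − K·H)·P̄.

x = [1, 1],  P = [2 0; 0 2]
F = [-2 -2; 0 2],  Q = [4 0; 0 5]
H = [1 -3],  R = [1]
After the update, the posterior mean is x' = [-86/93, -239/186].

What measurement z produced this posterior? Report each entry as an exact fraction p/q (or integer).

z = [3]

x̄ = F·x = [-4, 2]
P̄ = F·P·Fᵀ + Q = [20 -8; -8 13]
S = H·P̄·Hᵀ + R = [186]
K = P̄·Hᵀ·S⁻¹ = [22/93; -47/186]
x' − x̄ = [286/93, -611/186] = K·y
y = (KᵀK)⁻¹·Kᵀ·(x' − x̄) = [13]
z = y + H·x̄ = [13] + [-10] = [3]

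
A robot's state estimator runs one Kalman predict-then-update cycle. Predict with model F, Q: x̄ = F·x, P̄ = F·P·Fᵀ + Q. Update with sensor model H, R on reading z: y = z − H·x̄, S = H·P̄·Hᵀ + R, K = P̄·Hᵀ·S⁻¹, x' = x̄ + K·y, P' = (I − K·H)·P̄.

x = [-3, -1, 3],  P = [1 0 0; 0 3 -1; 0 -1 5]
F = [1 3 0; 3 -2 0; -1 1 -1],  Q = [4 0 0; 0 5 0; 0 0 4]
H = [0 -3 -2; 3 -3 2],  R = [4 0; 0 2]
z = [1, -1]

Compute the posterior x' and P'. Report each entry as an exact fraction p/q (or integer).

x̄ = F·x = [-6, -7, -1]
P̄ = F·P·Fᵀ + Q = [32 -15 11; -15 26 -11; 11 -11 15]
y = z − H·x̄ = [-22, -2]
S = H·P̄·Hᵀ + R = [166 243; 243 1118]
K = P̄·Hᵀ·S⁻¹ = [-1985/18077 3067/18077; -27373/126539 -10462/126539; -19974/126539 15207/126539]
x' = x̄ + K·y = [-70926/18077, -262643/126539, 282475/126539]
P' = (I − K·H)·P̄ = [124198/18077 62400/18077 -89630/18077; 62400/18077 240136/126539 -305458/126539; -89630/18077 -305458/126539 498135/126539]

x' = [-70926/18077, -262643/126539, 282475/126539]
P' = [124198/18077 62400/18077 -89630/18077; 62400/18077 240136/126539 -305458/126539; -89630/18077 -305458/126539 498135/126539]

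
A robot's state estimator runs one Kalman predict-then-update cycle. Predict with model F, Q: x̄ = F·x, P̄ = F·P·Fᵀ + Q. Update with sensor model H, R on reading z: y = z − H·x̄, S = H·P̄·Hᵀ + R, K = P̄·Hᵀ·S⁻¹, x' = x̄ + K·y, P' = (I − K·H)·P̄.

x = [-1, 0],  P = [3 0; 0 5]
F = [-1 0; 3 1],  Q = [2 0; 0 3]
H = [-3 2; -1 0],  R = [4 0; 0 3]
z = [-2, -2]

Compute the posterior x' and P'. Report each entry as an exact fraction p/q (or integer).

x̄ = F·x = [1, -3]
P̄ = F·P·Fᵀ + Q = [5 -9; -9 35]
y = z − H·x̄ = [7, -1]
S = H·P̄·Hᵀ + R = [297 33; 33 8]
K = P̄·Hᵀ·S⁻¹ = [-1/13 -4/13; 479/1287 -16/39]
x' = x̄ + K·y = [10/13, 20/1287]
P' = (I − K·H)·P̄ = [12/13 16/13; 16/13 3334/1287]

x' = [10/13, 20/1287]
P' = [12/13 16/13; 16/13 3334/1287]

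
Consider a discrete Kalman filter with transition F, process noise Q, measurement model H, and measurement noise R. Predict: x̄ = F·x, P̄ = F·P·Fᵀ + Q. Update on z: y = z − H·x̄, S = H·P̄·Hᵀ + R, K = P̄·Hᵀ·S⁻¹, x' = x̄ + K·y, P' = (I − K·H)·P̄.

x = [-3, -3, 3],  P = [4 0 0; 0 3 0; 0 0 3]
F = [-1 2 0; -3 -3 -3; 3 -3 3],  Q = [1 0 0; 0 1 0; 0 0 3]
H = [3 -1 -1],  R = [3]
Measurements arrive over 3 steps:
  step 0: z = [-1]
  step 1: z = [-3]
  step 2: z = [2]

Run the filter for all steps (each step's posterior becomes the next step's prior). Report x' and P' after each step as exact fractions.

step 0: x̄ = F·x = [-3, 9, 9]
step 0: P̄ = F·P·Fᵀ + Q = [17 -6 -30; -6 91 -36; -30 -36 93]
step 0: y = z − H·x̄ = [26]
step 0: S = H·P̄·Hᵀ + R = [484]
step 0: K = P̄·Hᵀ·S⁻¹ = [87/484; -73/484; -147/484]
step 0: x' = x̄ + K·y = [405/242, 1229/242, 267/242]
step 0: P' = (I − K·H)·P̄ = [659/484 3447/484 -1731/484; 3447/484 38715/484 -28155/484; -1731/484 -28155/484 23403/484]
step 1: x̄ = F·x = [2053/242, -5703/242, -1671/242]
step 1: P̄ = F·P·Fᵀ + Q = [142215/484 -76917/484 -366981/484; -76917/484 89575/484 163035/484; -366981/484 163035/484 980031/484]
step 1: y = z − H·x̄ = [-14259/242]
step 1: S = H·P̄·Hᵀ + R = [5340451/484]
step 1: K = P̄·Hᵀ·S⁻¹ = [870543/5340451; -483361/5340451; -2244009/5340451]
step 1: x' = x̄ + K·y = [-5988127/5340451, -97373337/5340451, 95344755/5340451]
step 1: P' = (I − K·H)·P̄ = [3403149/5340451 20692284/5340451 -13094466/5340451; 20692284/5340451 505646781/5340451 -442119846/5340451; -13094466/5340451 -442119846/5340451 409568475/5340451]
step 2: x̄ = F·x = [-188758547/5340451, 24050127/5340451, 560189895/5340451]
step 2: P̄ = F·P·Fᵀ + Q = [1948561588/5340451 -472312413/5340451 -5471295255/5340451; -472312413/5340451 451509592/5340451 1069776801/5340451; -5471295255/5340451 1069776801/5340451 15633582726/5340451]
step 2: y = z − H·x̄ = [1161196565/5340451]
step 2: S = H·P̄·Hᵀ + R = [71439367573/5340451]
step 2: K = P̄·Hᵀ·S⁻¹ = [11789292432/71439367573; -2938223632/71439367573; -33117245292/71439367573]
step 2: x' = x̄ + K·y = [38366545099/71439367573, -317150990759/71439367573, 292855480605/71439367573]
step 2: P' = (I − K·H)·P̄ = [40556776300/71439367573 168127663125/71439367573 -81825211521/71439367573; 168127663125/71439367573 4423297132392/71439367573 -3910099472121/71439367573; -81825211521/71439367573 -3910099472121/71439367573 3763975573434/71439367573]

step 0: x' = [405/242, 1229/242, 267/242], P' = [659/484 3447/484 -1731/484; 3447/484 38715/484 -28155/484; -1731/484 -28155/484 23403/484]
step 1: x' = [-5988127/5340451, -97373337/5340451, 95344755/5340451], P' = [3403149/5340451 20692284/5340451 -13094466/5340451; 20692284/5340451 505646781/5340451 -442119846/5340451; -13094466/5340451 -442119846/5340451 409568475/5340451]
step 2: x' = [38366545099/71439367573, -317150990759/71439367573, 292855480605/71439367573], P' = [40556776300/71439367573 168127663125/71439367573 -81825211521/71439367573; 168127663125/71439367573 4423297132392/71439367573 -3910099472121/71439367573; -81825211521/71439367573 -3910099472121/71439367573 3763975573434/71439367573]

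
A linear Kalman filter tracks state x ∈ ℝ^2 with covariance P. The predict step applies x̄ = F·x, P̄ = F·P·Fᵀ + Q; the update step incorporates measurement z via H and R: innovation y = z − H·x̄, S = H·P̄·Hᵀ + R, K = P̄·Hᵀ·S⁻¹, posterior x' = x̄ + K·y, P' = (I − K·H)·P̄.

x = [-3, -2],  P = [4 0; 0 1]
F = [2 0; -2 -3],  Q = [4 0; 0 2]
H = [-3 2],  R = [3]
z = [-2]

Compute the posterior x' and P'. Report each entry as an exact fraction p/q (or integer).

x̄ = F·x = [-6, 12]
P̄ = F·P·Fᵀ + Q = [20 -16; -16 27]
y = z − H·x̄ = [-44]
S = H·P̄·Hᵀ + R = [483]
K = P̄·Hᵀ·S⁻¹ = [-4/21; 34/161]
x' = x̄ + K·y = [50/21, 436/161]
P' = (I − K·H)·P̄ = [52/21 24/7; 24/7 879/161]

x' = [50/21, 436/161]
P' = [52/21 24/7; 24/7 879/161]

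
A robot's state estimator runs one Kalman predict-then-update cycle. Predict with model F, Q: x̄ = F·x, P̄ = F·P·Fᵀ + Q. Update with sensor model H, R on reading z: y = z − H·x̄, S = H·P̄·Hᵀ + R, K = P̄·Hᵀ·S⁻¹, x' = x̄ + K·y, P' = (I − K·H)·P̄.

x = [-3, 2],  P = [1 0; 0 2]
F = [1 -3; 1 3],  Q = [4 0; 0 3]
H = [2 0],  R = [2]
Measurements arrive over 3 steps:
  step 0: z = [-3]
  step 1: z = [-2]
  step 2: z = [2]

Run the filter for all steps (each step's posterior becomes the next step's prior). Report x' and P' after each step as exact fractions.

step 0: x̄ = F·x = [-9, 3]
step 0: P̄ = F·P·Fᵀ + Q = [23 -17; -17 22]
step 0: y = z − H·x̄ = [15]
step 0: S = H·P̄·Hᵀ + R = [94]
step 0: K = P̄·Hᵀ·S⁻¹ = [23/47; -17/47]
step 0: x' = x̄ + K·y = [-78/47, -114/47]
step 0: P' = (I − K·H)·P̄ = [23/47 -17/47; -17/47 456/47]
step 1: x̄ = F·x = [264/47, -420/47]
step 1: P̄ = F·P·Fᵀ + Q = [4417/47 -4081/47; -4081/47 4166/47]
step 1: y = z − H·x̄ = [-622/47]
step 1: S = H·P̄·Hᵀ + R = [17762/47]
step 1: K = P̄·Hᵀ·S⁻¹ = [4417/8881; -4081/8881]
step 1: x' = x̄ + K·y = [-8570/8881, -25354/8881]
step 1: P' = (I − K·H)·P̄ = [4417/8881 -4081/8881; -4081/8881 78492/8881]
step 2: x̄ = F·x = [67492/8881, -84632/8881]
step 2: P̄ = F·P·Fᵀ + Q = [770855/8881 -702011/8881; -702011/8881 713002/8881]
step 2: y = z − H·x̄ = [-117222/8881]
step 2: S = H·P̄·Hᵀ + R = [3101182/8881]
step 2: K = P̄·Hᵀ·S⁻¹ = [770855/1550591; -702011/1550591]
step 2: x' = x̄ + K·y = [229886/221513, -787210/221513]
step 2: P' = (I − K·H)·P̄ = [770855/1550591 -702011/1550591; -702011/1550591 13504740/1550591]

step 0: x' = [-78/47, -114/47], P' = [23/47 -17/47; -17/47 456/47]
step 1: x' = [-8570/8881, -25354/8881], P' = [4417/8881 -4081/8881; -4081/8881 78492/8881]
step 2: x' = [229886/221513, -787210/221513], P' = [770855/1550591 -702011/1550591; -702011/1550591 13504740/1550591]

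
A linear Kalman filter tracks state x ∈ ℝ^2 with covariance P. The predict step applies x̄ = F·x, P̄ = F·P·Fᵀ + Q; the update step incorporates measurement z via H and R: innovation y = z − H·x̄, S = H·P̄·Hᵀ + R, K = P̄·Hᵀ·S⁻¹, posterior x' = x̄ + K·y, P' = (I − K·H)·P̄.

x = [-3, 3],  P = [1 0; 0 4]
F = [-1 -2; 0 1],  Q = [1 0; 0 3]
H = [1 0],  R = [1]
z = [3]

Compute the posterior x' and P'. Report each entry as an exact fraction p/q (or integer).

x̄ = F·x = [-3, 3]
P̄ = F·P·Fᵀ + Q = [18 -8; -8 7]
y = z − H·x̄ = [6]
S = H·P̄·Hᵀ + R = [19]
K = P̄·Hᵀ·S⁻¹ = [18/19; -8/19]
x' = x̄ + K·y = [51/19, 9/19]
P' = (I − K·H)·P̄ = [18/19 -8/19; -8/19 69/19]

x' = [51/19, 9/19]
P' = [18/19 -8/19; -8/19 69/19]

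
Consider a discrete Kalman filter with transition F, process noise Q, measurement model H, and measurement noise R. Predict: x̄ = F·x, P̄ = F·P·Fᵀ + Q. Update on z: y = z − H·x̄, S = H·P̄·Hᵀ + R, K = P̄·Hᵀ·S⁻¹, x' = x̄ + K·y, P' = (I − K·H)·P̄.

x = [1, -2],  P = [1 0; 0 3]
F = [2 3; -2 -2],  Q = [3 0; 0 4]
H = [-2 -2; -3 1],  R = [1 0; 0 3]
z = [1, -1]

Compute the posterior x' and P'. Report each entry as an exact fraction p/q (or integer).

x' = [88/875, -2668/4375]
P' = [106/525 -122/875; -122/875 1392/4375]

x̄ = F·x = [-4, 2]
P̄ = F·P·Fᵀ + Q = [34 -22; -22 20]
y = z − H·x̄ = [-3, -15]
S = H·P̄·Hᵀ + R = [41 76; 76 461]
K = P̄·Hᵀ·S⁻¹ = [-328/2625 -652/2625; -1564/4375 1074/4375]
x' = x̄ + K·y = [88/875, -2668/4375]
P' = (I − K·H)·P̄ = [106/525 -122/875; -122/875 1392/4375]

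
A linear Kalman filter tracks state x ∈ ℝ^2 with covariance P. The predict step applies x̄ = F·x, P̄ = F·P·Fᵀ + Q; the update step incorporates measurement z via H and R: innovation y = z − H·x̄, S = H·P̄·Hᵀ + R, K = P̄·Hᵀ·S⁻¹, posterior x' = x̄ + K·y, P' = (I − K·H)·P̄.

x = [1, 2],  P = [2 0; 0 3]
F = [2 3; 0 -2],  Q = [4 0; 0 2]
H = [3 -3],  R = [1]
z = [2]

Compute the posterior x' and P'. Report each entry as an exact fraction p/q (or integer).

x' = [301/401, 28/401]
P' = [2037/802 990/401; 990/401 1006/401]

x̄ = F·x = [8, -4]
P̄ = F·P·Fᵀ + Q = [39 -18; -18 14]
y = z − H·x̄ = [-34]
S = H·P̄·Hᵀ + R = [802]
K = P̄·Hᵀ·S⁻¹ = [171/802; -48/401]
x' = x̄ + K·y = [301/401, 28/401]
P' = (I − K·H)·P̄ = [2037/802 990/401; 990/401 1006/401]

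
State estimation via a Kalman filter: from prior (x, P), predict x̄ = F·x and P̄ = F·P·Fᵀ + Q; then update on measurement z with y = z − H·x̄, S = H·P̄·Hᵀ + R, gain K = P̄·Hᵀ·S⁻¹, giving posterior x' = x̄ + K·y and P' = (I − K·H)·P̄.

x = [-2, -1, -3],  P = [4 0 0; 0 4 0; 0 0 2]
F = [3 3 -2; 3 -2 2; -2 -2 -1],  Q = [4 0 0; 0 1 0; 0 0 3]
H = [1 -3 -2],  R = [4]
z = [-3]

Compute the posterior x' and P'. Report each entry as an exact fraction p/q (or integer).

x' = [-4299/793, -6070/793, 8121/793]
P' = [41012/793 27972/793 -21772/793; 27972/793 24348/793 -22226/793; -21772/793 -22226/793 22617/793]

x̄ = F·x = [-3, -10, 9]
P̄ = F·P·Fᵀ + Q = [84 4 -44; 4 61 -12; -44 -12 37]
y = z − H·x̄ = [-12]
S = H·P̄·Hᵀ + R = [793]
K = P̄·Hᵀ·S⁻¹ = [160/793; -155/793; -82/793]
x' = x̄ + K·y = [-4299/793, -6070/793, 8121/793]
P' = (I − K·H)·P̄ = [41012/793 27972/793 -21772/793; 27972/793 24348/793 -22226/793; -21772/793 -22226/793 22617/793]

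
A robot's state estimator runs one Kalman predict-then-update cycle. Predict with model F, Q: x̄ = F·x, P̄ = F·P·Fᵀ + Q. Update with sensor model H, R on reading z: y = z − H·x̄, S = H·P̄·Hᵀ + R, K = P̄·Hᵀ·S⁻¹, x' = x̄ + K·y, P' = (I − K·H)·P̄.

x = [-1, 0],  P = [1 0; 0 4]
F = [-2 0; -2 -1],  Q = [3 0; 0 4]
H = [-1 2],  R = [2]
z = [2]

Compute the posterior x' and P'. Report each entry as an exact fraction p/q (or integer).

x' = [2, 2]
P' = [286/41 144/41; 144/41 92/41]

x̄ = F·x = [2, 2]
P̄ = F·P·Fᵀ + Q = [7 4; 4 12]
y = z − H·x̄ = [0]
S = H·P̄·Hᵀ + R = [41]
K = P̄·Hᵀ·S⁻¹ = [1/41; 20/41]
x' = x̄ + K·y = [2, 2]
P' = (I − K·H)·P̄ = [286/41 144/41; 144/41 92/41]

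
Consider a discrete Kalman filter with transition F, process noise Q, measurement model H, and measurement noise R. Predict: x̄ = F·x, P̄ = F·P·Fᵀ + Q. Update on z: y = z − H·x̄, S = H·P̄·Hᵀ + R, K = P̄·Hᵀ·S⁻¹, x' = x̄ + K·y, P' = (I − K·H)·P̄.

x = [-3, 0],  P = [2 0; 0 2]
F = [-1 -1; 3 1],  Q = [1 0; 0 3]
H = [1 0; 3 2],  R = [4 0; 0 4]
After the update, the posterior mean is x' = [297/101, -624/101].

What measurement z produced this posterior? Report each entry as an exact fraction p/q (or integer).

z = [3, -3]

x̄ = F·x = [3, -9]
P̄ = F·P·Fᵀ + Q = [5 -8; -8 23]
S = H·P̄·Hᵀ + R = [9 -1; -1 45]
K = P̄·Hᵀ·S⁻¹ = [56/101 -1/101; -169/202 95/202]
x' − x̄ = [-6/101, 285/101] = K·y
y = (KᵀK)⁻¹·Kᵀ·(x' − x̄) = [0, 6]
z = y + H·x̄ = [0, 6] + [3, -9] = [3, -3]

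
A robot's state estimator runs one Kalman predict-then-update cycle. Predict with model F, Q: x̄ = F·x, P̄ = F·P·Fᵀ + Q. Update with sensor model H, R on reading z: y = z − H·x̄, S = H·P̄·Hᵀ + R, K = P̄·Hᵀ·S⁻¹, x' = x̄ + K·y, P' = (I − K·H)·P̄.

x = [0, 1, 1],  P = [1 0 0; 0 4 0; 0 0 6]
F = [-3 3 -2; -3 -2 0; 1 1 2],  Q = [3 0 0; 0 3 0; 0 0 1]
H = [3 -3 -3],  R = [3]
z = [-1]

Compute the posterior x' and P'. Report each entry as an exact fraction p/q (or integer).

x̄ = F·x = [1, -2, 3]
P̄ = F·P·Fᵀ + Q = [72 -15 -15; -15 28 -11; -15 -11 30]
y = z − H·x̄ = [-1]
S = H·P̄·Hᵀ + R = [1515]
K = P̄·Hᵀ·S⁻¹ = [102/505; -32/505; -34/505]
x' = x̄ + K·y = [403/505, -978/505, 1549/505]
P' = (I − K·H)·P̄ = [5148/505 2217/505 2829/505; 2217/505 11068/505 -8819/505; 2829/505 -8819/505 11682/505]

x' = [403/505, -978/505, 1549/505]
P' = [5148/505 2217/505 2829/505; 2217/505 11068/505 -8819/505; 2829/505 -8819/505 11682/505]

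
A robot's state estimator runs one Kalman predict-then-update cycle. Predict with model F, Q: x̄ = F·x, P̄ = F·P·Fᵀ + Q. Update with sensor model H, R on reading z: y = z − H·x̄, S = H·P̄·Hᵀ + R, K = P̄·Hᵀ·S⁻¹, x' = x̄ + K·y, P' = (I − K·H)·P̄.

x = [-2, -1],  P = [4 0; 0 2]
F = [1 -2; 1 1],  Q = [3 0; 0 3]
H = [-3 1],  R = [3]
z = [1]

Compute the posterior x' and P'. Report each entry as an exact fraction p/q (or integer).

x̄ = F·x = [0, -3]
P̄ = F·P·Fᵀ + Q = [15 0; 0 9]
y = z − H·x̄ = [4]
S = H·P̄·Hᵀ + R = [147]
K = P̄·Hᵀ·S⁻¹ = [-15/49; 3/49]
x' = x̄ + K·y = [-60/49, -135/49]
P' = (I − K·H)·P̄ = [60/49 135/49; 135/49 414/49]

x' = [-60/49, -135/49]
P' = [60/49 135/49; 135/49 414/49]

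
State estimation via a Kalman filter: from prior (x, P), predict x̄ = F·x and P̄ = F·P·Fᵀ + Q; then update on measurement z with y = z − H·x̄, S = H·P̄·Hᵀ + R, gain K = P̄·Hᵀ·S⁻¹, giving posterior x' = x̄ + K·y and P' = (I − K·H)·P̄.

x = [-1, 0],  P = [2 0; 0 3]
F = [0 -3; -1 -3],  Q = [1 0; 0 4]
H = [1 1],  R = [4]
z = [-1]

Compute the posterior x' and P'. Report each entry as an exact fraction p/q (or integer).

x' = [-110/119, -1/119]
P' = [307/119 -87/119; -87/119 327/119]

x̄ = F·x = [0, 1]
P̄ = F·P·Fᵀ + Q = [28 27; 27 33]
y = z − H·x̄ = [-2]
S = H·P̄·Hᵀ + R = [119]
K = P̄·Hᵀ·S⁻¹ = [55/119; 60/119]
x' = x̄ + K·y = [-110/119, -1/119]
P' = (I − K·H)·P̄ = [307/119 -87/119; -87/119 327/119]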